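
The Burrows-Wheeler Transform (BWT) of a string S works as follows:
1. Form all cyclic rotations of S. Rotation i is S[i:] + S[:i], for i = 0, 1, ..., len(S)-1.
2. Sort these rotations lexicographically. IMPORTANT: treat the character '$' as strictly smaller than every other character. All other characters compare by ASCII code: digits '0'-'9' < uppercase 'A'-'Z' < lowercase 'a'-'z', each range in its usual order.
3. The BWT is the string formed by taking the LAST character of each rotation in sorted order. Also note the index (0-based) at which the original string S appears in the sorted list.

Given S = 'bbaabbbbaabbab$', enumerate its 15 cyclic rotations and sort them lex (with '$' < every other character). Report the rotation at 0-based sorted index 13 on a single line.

All 15 rotations (rotation i = S[i:]+S[:i]):
  rot[0] = bbaabbbbaabbab$
  rot[1] = baabbbbaabbab$b
  rot[2] = aabbbbaabbab$bb
  rot[3] = abbbbaabbab$bba
  rot[4] = bbbbaabbab$bbaa
  rot[5] = bbbaabbab$bbaab
  rot[6] = bbaabbab$bbaabb
  rot[7] = baabbab$bbaabbb
  rot[8] = aabbab$bbaabbbb
  rot[9] = abbab$bbaabbbba
  rot[10] = bbab$bbaabbbbaa
  rot[11] = bab$bbaabbbbaab
  rot[12] = ab$bbaabbbbaabb
  rot[13] = b$bbaabbbbaabba
  rot[14] = $bbaabbbbaabbab
Sorted (with $ < everything):
  sorted[0] = $bbaabbbbaabbab
  sorted[1] = aabbab$bbaabbbb
  sorted[2] = aabbbbaabbab$bb
  sorted[3] = ab$bbaabbbbaabb
  sorted[4] = abbab$bbaabbbba
  sorted[5] = abbbbaabbab$bba
  sorted[6] = b$bbaabbbbaabba
  sorted[7] = baabbab$bbaabbb
  sorted[8] = baabbbbaabbab$b
  sorted[9] = bab$bbaabbbbaab
  sorted[10] = bbaabbab$bbaabb
  sorted[11] = bbaabbbbaabbab$
  sorted[12] = bbab$bbaabbbbaa
  sorted[13] = bbbaabbab$bbaab
  sorted[14] = bbbbaabbab$bbaa
sorted[13] = bbbaabbab$bbaab

Answer: bbbaabbab$bbaab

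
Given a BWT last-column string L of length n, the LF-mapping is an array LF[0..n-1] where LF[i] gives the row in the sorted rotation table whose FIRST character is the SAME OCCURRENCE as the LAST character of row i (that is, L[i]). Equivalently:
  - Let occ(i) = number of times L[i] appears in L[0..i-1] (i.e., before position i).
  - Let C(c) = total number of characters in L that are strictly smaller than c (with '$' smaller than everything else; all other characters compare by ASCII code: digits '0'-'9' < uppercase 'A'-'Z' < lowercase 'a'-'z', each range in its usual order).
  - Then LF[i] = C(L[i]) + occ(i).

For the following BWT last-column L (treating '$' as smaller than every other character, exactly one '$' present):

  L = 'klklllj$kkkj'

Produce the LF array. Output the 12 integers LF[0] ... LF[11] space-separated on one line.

Char counts: '$':1, 'j':2, 'k':5, 'l':4
C (first-col start): C('$')=0, C('j')=1, C('k')=3, C('l')=8
L[0]='k': occ=0, LF[0]=C('k')+0=3+0=3
L[1]='l': occ=0, LF[1]=C('l')+0=8+0=8
L[2]='k': occ=1, LF[2]=C('k')+1=3+1=4
L[3]='l': occ=1, LF[3]=C('l')+1=8+1=9
L[4]='l': occ=2, LF[4]=C('l')+2=8+2=10
L[5]='l': occ=3, LF[5]=C('l')+3=8+3=11
L[6]='j': occ=0, LF[6]=C('j')+0=1+0=1
L[7]='$': occ=0, LF[7]=C('$')+0=0+0=0
L[8]='k': occ=2, LF[8]=C('k')+2=3+2=5
L[9]='k': occ=3, LF[9]=C('k')+3=3+3=6
L[10]='k': occ=4, LF[10]=C('k')+4=3+4=7
L[11]='j': occ=1, LF[11]=C('j')+1=1+1=2

Answer: 3 8 4 9 10 11 1 0 5 6 7 2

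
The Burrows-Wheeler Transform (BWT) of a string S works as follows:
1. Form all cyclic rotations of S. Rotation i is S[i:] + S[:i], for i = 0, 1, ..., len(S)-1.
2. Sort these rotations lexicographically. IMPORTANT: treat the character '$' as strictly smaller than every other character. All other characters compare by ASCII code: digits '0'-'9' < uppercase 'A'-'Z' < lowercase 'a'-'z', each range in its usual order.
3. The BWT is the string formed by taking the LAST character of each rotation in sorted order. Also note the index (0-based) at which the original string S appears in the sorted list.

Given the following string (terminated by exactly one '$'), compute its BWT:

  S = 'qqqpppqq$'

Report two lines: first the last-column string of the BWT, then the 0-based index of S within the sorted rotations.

Answer: qqppqqpq$
8

Derivation:
All 9 rotations (rotation i = S[i:]+S[:i]):
  rot[0] = qqqpppqq$
  rot[1] = qqpppqq$q
  rot[2] = qpppqq$qq
  rot[3] = pppqq$qqq
  rot[4] = ppqq$qqqp
  rot[5] = pqq$qqqpp
  rot[6] = qq$qqqppp
  rot[7] = q$qqqpppq
  rot[8] = $qqqpppqq
Sorted (with $ < everything):
  sorted[0] = $qqqpppqq  (last char: 'q')
  sorted[1] = pppqq$qqq  (last char: 'q')
  sorted[2] = ppqq$qqqp  (last char: 'p')
  sorted[3] = pqq$qqqpp  (last char: 'p')
  sorted[4] = q$qqqpppq  (last char: 'q')
  sorted[5] = qpppqq$qq  (last char: 'q')
  sorted[6] = qq$qqqppp  (last char: 'p')
  sorted[7] = qqpppqq$q  (last char: 'q')
  sorted[8] = qqqpppqq$  (last char: '$')
Last column: qqppqqpq$
Original string S is at sorted index 8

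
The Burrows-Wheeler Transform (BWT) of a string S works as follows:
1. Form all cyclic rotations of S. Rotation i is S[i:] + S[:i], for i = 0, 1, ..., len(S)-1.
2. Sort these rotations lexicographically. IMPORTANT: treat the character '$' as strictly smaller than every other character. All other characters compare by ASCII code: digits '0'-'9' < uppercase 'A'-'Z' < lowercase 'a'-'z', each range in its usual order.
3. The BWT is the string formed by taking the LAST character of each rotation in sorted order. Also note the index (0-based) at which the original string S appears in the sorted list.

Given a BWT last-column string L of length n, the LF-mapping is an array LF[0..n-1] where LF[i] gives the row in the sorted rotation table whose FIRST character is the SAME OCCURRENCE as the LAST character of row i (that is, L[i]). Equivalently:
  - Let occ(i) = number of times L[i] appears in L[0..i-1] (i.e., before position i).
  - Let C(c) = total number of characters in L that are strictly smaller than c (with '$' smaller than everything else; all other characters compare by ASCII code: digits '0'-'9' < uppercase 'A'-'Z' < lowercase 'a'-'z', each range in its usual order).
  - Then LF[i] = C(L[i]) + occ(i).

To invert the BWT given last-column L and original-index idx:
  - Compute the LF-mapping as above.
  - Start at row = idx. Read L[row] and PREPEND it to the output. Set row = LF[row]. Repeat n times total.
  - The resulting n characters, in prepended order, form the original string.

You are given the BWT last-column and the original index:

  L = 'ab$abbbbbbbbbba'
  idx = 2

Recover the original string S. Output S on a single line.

LF mapping: 1 4 0 2 5 6 7 8 9 10 11 12 13 14 3
Walk LF starting at row 2, prepending L[row]:
  step 1: row=2, L[2]='$', prepend. Next row=LF[2]=0
  step 2: row=0, L[0]='a', prepend. Next row=LF[0]=1
  step 3: row=1, L[1]='b', prepend. Next row=LF[1]=4
  step 4: row=4, L[4]='b', prepend. Next row=LF[4]=5
  step 5: row=5, L[5]='b', prepend. Next row=LF[5]=6
  step 6: row=6, L[6]='b', prepend. Next row=LF[6]=7
  step 7: row=7, L[7]='b', prepend. Next row=LF[7]=8
  step 8: row=8, L[8]='b', prepend. Next row=LF[8]=9
  step 9: row=9, L[9]='b', prepend. Next row=LF[9]=10
  step 10: row=10, L[10]='b', prepend. Next row=LF[10]=11
  step 11: row=11, L[11]='b', prepend. Next row=LF[11]=12
  step 12: row=12, L[12]='b', prepend. Next row=LF[12]=13
  step 13: row=13, L[13]='b', prepend. Next row=LF[13]=14
  step 14: row=14, L[14]='a', prepend. Next row=LF[14]=3
  step 15: row=3, L[3]='a', prepend. Next row=LF[3]=2
Reversed output: aabbbbbbbbbbba$

Answer: aabbbbbbbbbbba$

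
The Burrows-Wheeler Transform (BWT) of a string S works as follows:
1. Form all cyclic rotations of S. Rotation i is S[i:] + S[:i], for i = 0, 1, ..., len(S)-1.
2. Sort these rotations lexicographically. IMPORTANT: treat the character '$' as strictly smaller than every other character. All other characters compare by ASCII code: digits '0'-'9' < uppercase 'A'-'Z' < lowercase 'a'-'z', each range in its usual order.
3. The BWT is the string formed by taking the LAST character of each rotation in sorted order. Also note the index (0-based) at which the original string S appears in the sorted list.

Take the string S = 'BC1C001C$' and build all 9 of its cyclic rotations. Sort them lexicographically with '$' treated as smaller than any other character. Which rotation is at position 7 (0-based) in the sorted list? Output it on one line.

Answer: C001C$BC1

Derivation:
All 9 rotations (rotation i = S[i:]+S[:i]):
  rot[0] = BC1C001C$
  rot[1] = C1C001C$B
  rot[2] = 1C001C$BC
  rot[3] = C001C$BC1
  rot[4] = 001C$BC1C
  rot[5] = 01C$BC1C0
  rot[6] = 1C$BC1C00
  rot[7] = C$BC1C001
  rot[8] = $BC1C001C
Sorted (with $ < everything):
  sorted[0] = $BC1C001C
  sorted[1] = 001C$BC1C
  sorted[2] = 01C$BC1C0
  sorted[3] = 1C$BC1C00
  sorted[4] = 1C001C$BC
  sorted[5] = BC1C001C$
  sorted[6] = C$BC1C001
  sorted[7] = C001C$BC1
  sorted[8] = C1C001C$B
sorted[7] = C001C$BC1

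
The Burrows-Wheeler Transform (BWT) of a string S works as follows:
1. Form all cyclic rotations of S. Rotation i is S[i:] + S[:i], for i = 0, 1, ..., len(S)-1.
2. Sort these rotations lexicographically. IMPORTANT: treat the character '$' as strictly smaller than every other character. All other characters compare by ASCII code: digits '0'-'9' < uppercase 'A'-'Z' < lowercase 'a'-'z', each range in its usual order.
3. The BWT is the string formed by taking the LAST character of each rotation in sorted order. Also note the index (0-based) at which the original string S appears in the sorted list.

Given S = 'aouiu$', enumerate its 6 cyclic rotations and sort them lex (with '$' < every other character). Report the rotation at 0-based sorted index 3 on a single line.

All 6 rotations (rotation i = S[i:]+S[:i]):
  rot[0] = aouiu$
  rot[1] = ouiu$a
  rot[2] = uiu$ao
  rot[3] = iu$aou
  rot[4] = u$aoui
  rot[5] = $aouiu
Sorted (with $ < everything):
  sorted[0] = $aouiu
  sorted[1] = aouiu$
  sorted[2] = iu$aou
  sorted[3] = ouiu$a
  sorted[4] = u$aoui
  sorted[5] = uiu$ao
sorted[3] = ouiu$a

Answer: ouiu$a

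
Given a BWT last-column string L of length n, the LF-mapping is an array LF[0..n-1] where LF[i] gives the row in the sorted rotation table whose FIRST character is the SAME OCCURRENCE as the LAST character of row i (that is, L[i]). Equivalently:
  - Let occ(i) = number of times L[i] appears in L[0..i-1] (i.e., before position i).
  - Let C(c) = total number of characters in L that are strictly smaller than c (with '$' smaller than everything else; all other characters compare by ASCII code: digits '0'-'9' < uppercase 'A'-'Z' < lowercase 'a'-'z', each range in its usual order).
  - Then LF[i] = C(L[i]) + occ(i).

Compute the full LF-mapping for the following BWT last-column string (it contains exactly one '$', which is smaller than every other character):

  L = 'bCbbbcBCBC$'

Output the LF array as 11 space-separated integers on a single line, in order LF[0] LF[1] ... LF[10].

Answer: 6 3 7 8 9 10 1 4 2 5 0

Derivation:
Char counts: '$':1, 'B':2, 'C':3, 'b':4, 'c':1
C (first-col start): C('$')=0, C('B')=1, C('C')=3, C('b')=6, C('c')=10
L[0]='b': occ=0, LF[0]=C('b')+0=6+0=6
L[1]='C': occ=0, LF[1]=C('C')+0=3+0=3
L[2]='b': occ=1, LF[2]=C('b')+1=6+1=7
L[3]='b': occ=2, LF[3]=C('b')+2=6+2=8
L[4]='b': occ=3, LF[4]=C('b')+3=6+3=9
L[5]='c': occ=0, LF[5]=C('c')+0=10+0=10
L[6]='B': occ=0, LF[6]=C('B')+0=1+0=1
L[7]='C': occ=1, LF[7]=C('C')+1=3+1=4
L[8]='B': occ=1, LF[8]=C('B')+1=1+1=2
L[9]='C': occ=2, LF[9]=C('C')+2=3+2=5
L[10]='$': occ=0, LF[10]=C('$')+0=0+0=0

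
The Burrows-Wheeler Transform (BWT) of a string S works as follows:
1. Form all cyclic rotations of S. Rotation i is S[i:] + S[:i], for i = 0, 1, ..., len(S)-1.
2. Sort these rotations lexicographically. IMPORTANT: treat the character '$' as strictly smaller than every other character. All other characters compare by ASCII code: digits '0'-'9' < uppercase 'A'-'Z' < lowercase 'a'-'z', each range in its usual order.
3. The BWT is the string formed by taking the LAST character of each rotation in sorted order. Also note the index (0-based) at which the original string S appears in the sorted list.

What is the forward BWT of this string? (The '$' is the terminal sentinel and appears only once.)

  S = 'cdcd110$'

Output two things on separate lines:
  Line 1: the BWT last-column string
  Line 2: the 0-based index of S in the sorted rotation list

Answer: 011dd$cc
5

Derivation:
All 8 rotations (rotation i = S[i:]+S[:i]):
  rot[0] = cdcd110$
  rot[1] = dcd110$c
  rot[2] = cd110$cd
  rot[3] = d110$cdc
  rot[4] = 110$cdcd
  rot[5] = 10$cdcd1
  rot[6] = 0$cdcd11
  rot[7] = $cdcd110
Sorted (with $ < everything):
  sorted[0] = $cdcd110  (last char: '0')
  sorted[1] = 0$cdcd11  (last char: '1')
  sorted[2] = 10$cdcd1  (last char: '1')
  sorted[3] = 110$cdcd  (last char: 'd')
  sorted[4] = cd110$cd  (last char: 'd')
  sorted[5] = cdcd110$  (last char: '$')
  sorted[6] = d110$cdc  (last char: 'c')
  sorted[7] = dcd110$c  (last char: 'c')
Last column: 011dd$cc
Original string S is at sorted index 5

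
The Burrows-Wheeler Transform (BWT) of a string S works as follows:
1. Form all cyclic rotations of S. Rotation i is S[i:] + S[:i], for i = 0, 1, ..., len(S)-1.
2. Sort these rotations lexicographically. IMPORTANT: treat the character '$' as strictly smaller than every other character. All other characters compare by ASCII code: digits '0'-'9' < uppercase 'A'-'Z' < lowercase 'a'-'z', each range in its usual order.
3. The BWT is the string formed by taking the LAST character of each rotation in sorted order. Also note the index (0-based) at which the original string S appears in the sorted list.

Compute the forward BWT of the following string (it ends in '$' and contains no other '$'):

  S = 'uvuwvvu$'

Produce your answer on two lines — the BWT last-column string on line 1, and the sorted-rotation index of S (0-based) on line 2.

Answer: uv$vvuwu
2

Derivation:
All 8 rotations (rotation i = S[i:]+S[:i]):
  rot[0] = uvuwvvu$
  rot[1] = vuwvvu$u
  rot[2] = uwvvu$uv
  rot[3] = wvvu$uvu
  rot[4] = vvu$uvuw
  rot[5] = vu$uvuwv
  rot[6] = u$uvuwvv
  rot[7] = $uvuwvvu
Sorted (with $ < everything):
  sorted[0] = $uvuwvvu  (last char: 'u')
  sorted[1] = u$uvuwvv  (last char: 'v')
  sorted[2] = uvuwvvu$  (last char: '$')
  sorted[3] = uwvvu$uv  (last char: 'v')
  sorted[4] = vu$uvuwv  (last char: 'v')
  sorted[5] = vuwvvu$u  (last char: 'u')
  sorted[6] = vvu$uvuw  (last char: 'w')
  sorted[7] = wvvu$uvu  (last char: 'u')
Last column: uv$vvuwu
Original string S is at sorted index 2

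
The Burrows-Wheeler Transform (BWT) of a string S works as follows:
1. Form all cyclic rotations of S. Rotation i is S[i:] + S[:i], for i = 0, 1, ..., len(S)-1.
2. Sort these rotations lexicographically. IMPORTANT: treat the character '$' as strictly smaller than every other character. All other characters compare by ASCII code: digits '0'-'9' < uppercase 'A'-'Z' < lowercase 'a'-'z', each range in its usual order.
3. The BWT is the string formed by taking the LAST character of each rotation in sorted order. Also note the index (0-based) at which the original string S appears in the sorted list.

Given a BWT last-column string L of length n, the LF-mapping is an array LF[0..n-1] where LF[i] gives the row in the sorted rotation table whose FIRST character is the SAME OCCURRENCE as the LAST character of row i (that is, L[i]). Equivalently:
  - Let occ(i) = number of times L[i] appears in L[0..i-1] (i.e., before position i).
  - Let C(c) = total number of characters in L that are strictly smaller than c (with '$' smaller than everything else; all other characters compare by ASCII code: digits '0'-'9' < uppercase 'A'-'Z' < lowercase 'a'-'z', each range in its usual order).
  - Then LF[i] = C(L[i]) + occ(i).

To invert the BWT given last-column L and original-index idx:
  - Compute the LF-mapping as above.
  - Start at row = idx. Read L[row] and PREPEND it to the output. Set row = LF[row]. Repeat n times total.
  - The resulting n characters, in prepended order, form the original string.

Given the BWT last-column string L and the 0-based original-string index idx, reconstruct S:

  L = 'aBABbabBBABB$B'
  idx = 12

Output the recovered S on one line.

Answer: bBBAABbBBaBBa$

Derivation:
LF mapping: 10 3 1 4 12 11 13 5 6 2 7 8 0 9
Walk LF starting at row 12, prepending L[row]:
  step 1: row=12, L[12]='$', prepend. Next row=LF[12]=0
  step 2: row=0, L[0]='a', prepend. Next row=LF[0]=10
  step 3: row=10, L[10]='B', prepend. Next row=LF[10]=7
  step 4: row=7, L[7]='B', prepend. Next row=LF[7]=5
  step 5: row=5, L[5]='a', prepend. Next row=LF[5]=11
  step 6: row=11, L[11]='B', prepend. Next row=LF[11]=8
  step 7: row=8, L[8]='B', prepend. Next row=LF[8]=6
  step 8: row=6, L[6]='b', prepend. Next row=LF[6]=13
  step 9: row=13, L[13]='B', prepend. Next row=LF[13]=9
  step 10: row=9, L[9]='A', prepend. Next row=LF[9]=2
  step 11: row=2, L[2]='A', prepend. Next row=LF[2]=1
  step 12: row=1, L[1]='B', prepend. Next row=LF[1]=3
  step 13: row=3, L[3]='B', prepend. Next row=LF[3]=4
  step 14: row=4, L[4]='b', prepend. Next row=LF[4]=12
Reversed output: bBBAABbBBaBBa$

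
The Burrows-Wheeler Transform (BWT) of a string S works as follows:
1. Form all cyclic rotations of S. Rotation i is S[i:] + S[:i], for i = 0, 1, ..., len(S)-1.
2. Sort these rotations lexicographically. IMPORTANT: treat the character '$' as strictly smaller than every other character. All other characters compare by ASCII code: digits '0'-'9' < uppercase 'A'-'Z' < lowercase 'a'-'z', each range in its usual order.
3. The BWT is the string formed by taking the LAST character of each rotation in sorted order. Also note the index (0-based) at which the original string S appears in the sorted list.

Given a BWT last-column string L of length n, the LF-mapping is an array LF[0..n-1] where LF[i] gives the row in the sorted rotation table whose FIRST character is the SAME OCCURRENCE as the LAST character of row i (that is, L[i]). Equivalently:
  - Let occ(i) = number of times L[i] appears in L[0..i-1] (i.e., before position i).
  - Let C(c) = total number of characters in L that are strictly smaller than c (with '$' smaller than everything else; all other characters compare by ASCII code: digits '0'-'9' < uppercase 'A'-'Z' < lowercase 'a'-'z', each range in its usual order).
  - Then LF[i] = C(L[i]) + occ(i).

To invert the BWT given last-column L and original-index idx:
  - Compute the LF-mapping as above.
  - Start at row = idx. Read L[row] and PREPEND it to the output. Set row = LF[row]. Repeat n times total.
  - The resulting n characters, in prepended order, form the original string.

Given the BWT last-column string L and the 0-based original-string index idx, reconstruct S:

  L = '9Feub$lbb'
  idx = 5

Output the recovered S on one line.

Answer: bubbleF9$

Derivation:
LF mapping: 1 2 6 8 3 0 7 4 5
Walk LF starting at row 5, prepending L[row]:
  step 1: row=5, L[5]='$', prepend. Next row=LF[5]=0
  step 2: row=0, L[0]='9', prepend. Next row=LF[0]=1
  step 3: row=1, L[1]='F', prepend. Next row=LF[1]=2
  step 4: row=2, L[2]='e', prepend. Next row=LF[2]=6
  step 5: row=6, L[6]='l', prepend. Next row=LF[6]=7
  step 6: row=7, L[7]='b', prepend. Next row=LF[7]=4
  step 7: row=4, L[4]='b', prepend. Next row=LF[4]=3
  step 8: row=3, L[3]='u', prepend. Next row=LF[3]=8
  step 9: row=8, L[8]='b', prepend. Next row=LF[8]=5
Reversed output: bubbleF9$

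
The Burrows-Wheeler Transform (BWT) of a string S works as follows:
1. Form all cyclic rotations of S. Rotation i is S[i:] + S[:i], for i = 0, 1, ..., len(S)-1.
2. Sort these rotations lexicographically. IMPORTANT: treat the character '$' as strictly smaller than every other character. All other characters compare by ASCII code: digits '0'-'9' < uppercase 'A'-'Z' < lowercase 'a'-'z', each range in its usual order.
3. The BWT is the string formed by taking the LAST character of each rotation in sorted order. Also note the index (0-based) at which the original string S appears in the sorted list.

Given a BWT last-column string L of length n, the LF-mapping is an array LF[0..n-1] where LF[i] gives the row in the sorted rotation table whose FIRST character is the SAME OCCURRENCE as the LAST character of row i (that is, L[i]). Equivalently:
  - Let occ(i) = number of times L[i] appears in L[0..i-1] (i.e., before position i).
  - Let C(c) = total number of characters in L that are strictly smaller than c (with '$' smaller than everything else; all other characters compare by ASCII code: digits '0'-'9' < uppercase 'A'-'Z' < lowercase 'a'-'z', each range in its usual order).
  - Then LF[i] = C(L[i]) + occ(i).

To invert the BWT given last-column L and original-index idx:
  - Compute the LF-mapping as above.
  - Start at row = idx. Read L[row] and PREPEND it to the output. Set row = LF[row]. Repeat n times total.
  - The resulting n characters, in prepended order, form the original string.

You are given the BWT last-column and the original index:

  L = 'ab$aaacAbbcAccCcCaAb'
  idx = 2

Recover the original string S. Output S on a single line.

LF mapping: 6 11 0 7 8 9 15 1 12 13 16 2 17 18 4 19 5 10 3 14
Walk LF starting at row 2, prepending L[row]:
  step 1: row=2, L[2]='$', prepend. Next row=LF[2]=0
  step 2: row=0, L[0]='a', prepend. Next row=LF[0]=6
  step 3: row=6, L[6]='c', prepend. Next row=LF[6]=15
  step 4: row=15, L[15]='c', prepend. Next row=LF[15]=19
  step 5: row=19, L[19]='b', prepend. Next row=LF[19]=14
  step 6: row=14, L[14]='C', prepend. Next row=LF[14]=4
  step 7: row=4, L[4]='a', prepend. Next row=LF[4]=8
  step 8: row=8, L[8]='b', prepend. Next row=LF[8]=12
  step 9: row=12, L[12]='c', prepend. Next row=LF[12]=17
  step 10: row=17, L[17]='a', prepend. Next row=LF[17]=10
  step 11: row=10, L[10]='c', prepend. Next row=LF[10]=16
  step 12: row=16, L[16]='C', prepend. Next row=LF[16]=5
  step 13: row=5, L[5]='a', prepend. Next row=LF[5]=9
  step 14: row=9, L[9]='b', prepend. Next row=LF[9]=13
  step 15: row=13, L[13]='c', prepend. Next row=LF[13]=18
  step 16: row=18, L[18]='A', prepend. Next row=LF[18]=3
  step 17: row=3, L[3]='a', prepend. Next row=LF[3]=7
  step 18: row=7, L[7]='A', prepend. Next row=LF[7]=1
  step 19: row=1, L[1]='b', prepend. Next row=LF[1]=11
  step 20: row=11, L[11]='A', prepend. Next row=LF[11]=2
Reversed output: AbAaAcbaCcacbaCbcca$

Answer: AbAaAcbaCcacbaCbcca$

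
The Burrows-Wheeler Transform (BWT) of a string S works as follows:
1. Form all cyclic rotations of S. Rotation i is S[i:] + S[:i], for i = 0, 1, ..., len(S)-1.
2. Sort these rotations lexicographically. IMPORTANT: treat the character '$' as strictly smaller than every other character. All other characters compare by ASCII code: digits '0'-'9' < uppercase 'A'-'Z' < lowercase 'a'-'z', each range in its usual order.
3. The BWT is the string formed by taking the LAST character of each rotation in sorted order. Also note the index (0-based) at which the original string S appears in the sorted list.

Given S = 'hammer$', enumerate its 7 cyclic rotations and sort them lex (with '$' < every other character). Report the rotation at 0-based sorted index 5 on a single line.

Answer: mmer$ha

Derivation:
All 7 rotations (rotation i = S[i:]+S[:i]):
  rot[0] = hammer$
  rot[1] = ammer$h
  rot[2] = mmer$ha
  rot[3] = mer$ham
  rot[4] = er$hamm
  rot[5] = r$hamme
  rot[6] = $hammer
Sorted (with $ < everything):
  sorted[0] = $hammer
  sorted[1] = ammer$h
  sorted[2] = er$hamm
  sorted[3] = hammer$
  sorted[4] = mer$ham
  sorted[5] = mmer$ha
  sorted[6] = r$hamme
sorted[5] = mmer$ha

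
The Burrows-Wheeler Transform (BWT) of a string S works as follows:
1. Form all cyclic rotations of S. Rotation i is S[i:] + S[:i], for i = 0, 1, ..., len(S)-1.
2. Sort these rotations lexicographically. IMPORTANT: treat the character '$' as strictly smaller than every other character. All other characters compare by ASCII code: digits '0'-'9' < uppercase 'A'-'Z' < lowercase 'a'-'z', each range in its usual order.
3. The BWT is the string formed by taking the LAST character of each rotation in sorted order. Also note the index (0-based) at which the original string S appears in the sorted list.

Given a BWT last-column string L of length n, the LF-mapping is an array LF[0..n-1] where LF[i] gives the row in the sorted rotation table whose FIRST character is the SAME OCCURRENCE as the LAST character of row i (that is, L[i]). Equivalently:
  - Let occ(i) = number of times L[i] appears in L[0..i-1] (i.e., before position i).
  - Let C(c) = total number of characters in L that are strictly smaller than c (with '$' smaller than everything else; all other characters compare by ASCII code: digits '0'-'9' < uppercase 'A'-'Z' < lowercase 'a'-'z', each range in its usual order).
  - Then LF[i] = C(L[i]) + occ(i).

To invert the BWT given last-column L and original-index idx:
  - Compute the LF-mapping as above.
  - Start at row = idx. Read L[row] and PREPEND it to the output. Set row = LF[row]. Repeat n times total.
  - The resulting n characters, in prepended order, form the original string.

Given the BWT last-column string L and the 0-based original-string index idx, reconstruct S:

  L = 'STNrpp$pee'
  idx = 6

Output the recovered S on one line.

Answer: pepperTNS$

Derivation:
LF mapping: 2 3 1 9 6 7 0 8 4 5
Walk LF starting at row 6, prepending L[row]:
  step 1: row=6, L[6]='$', prepend. Next row=LF[6]=0
  step 2: row=0, L[0]='S', prepend. Next row=LF[0]=2
  step 3: row=2, L[2]='N', prepend. Next row=LF[2]=1
  step 4: row=1, L[1]='T', prepend. Next row=LF[1]=3
  step 5: row=3, L[3]='r', prepend. Next row=LF[3]=9
  step 6: row=9, L[9]='e', prepend. Next row=LF[9]=5
  step 7: row=5, L[5]='p', prepend. Next row=LF[5]=7
  step 8: row=7, L[7]='p', prepend. Next row=LF[7]=8
  step 9: row=8, L[8]='e', prepend. Next row=LF[8]=4
  step 10: row=4, L[4]='p', prepend. Next row=LF[4]=6
Reversed output: pepperTNS$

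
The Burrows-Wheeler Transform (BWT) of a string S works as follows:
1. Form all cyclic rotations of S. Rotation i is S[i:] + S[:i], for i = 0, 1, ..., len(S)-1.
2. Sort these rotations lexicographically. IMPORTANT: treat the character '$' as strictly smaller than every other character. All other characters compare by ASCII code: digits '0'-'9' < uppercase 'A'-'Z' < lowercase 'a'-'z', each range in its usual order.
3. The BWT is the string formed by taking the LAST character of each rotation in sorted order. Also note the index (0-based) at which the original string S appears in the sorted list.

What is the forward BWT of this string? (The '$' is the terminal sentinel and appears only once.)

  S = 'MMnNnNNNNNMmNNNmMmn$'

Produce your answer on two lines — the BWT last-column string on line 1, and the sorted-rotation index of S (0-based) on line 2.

Answer: n$NmMNNNNnmNNnNMMmNM
1

Derivation:
All 20 rotations (rotation i = S[i:]+S[:i]):
  rot[0] = MMnNnNNNNNMmNNNmMmn$
  rot[1] = MnNnNNNNNMmNNNmMmn$M
  rot[2] = nNnNNNNNMmNNNmMmn$MM
  rot[3] = NnNNNNNMmNNNmMmn$MMn
  rot[4] = nNNNNNMmNNNmMmn$MMnN
  rot[5] = NNNNNMmNNNmMmn$MMnNn
  rot[6] = NNNNMmNNNmMmn$MMnNnN
  rot[7] = NNNMmNNNmMmn$MMnNnNN
  rot[8] = NNMmNNNmMmn$MMnNnNNN
  rot[9] = NMmNNNmMmn$MMnNnNNNN
  rot[10] = MmNNNmMmn$MMnNnNNNNN
  rot[11] = mNNNmMmn$MMnNnNNNNNM
  rot[12] = NNNmMmn$MMnNnNNNNNMm
  rot[13] = NNmMmn$MMnNnNNNNNMmN
  rot[14] = NmMmn$MMnNnNNNNNMmNN
  rot[15] = mMmn$MMnNnNNNNNMmNNN
  rot[16] = Mmn$MMnNnNNNNNMmNNNm
  rot[17] = mn$MMnNnNNNNNMmNNNmM
  rot[18] = n$MMnNnNNNNNMmNNNmMm
  rot[19] = $MMnNnNNNNNMmNNNmMmn
Sorted (with $ < everything):
  sorted[0] = $MMnNnNNNNNMmNNNmMmn  (last char: 'n')
  sorted[1] = MMnNnNNNNNMmNNNmMmn$  (last char: '$')
  sorted[2] = MmNNNmMmn$MMnNnNNNNN  (last char: 'N')
  sorted[3] = Mmn$MMnNnNNNNNMmNNNm  (last char: 'm')
  sorted[4] = MnNnNNNNNMmNNNmMmn$M  (last char: 'M')
  sorted[5] = NMmNNNmMmn$MMnNnNNNN  (last char: 'N')
  sorted[6] = NNMmNNNmMmn$MMnNnNNN  (last char: 'N')
  sorted[7] = NNNMmNNNmMmn$MMnNnNN  (last char: 'N')
  sorted[8] = NNNNMmNNNmMmn$MMnNnN  (last char: 'N')
  sorted[9] = NNNNNMmNNNmMmn$MMnNn  (last char: 'n')
  sorted[10] = NNNmMmn$MMnNnNNNNNMm  (last char: 'm')
  sorted[11] = NNmMmn$MMnNnNNNNNMmN  (last char: 'N')
  sorted[12] = NmMmn$MMnNnNNNNNMmNN  (last char: 'N')
  sorted[13] = NnNNNNNMmNNNmMmn$MMn  (last char: 'n')
  sorted[14] = mMmn$MMnNnNNNNNMmNNN  (last char: 'N')
  sorted[15] = mNNNmMmn$MMnNnNNNNNM  (last char: 'M')
  sorted[16] = mn$MMnNnNNNNNMmNNNmM  (last char: 'M')
  sorted[17] = n$MMnNnNNNNNMmNNNmMm  (last char: 'm')
  sorted[18] = nNNNNNMmNNNmMmn$MMnN  (last char: 'N')
  sorted[19] = nNnNNNNNMmNNNmMmn$MM  (last char: 'M')
Last column: n$NmMNNNNnmNNnNMMmNM
Original string S is at sorted index 1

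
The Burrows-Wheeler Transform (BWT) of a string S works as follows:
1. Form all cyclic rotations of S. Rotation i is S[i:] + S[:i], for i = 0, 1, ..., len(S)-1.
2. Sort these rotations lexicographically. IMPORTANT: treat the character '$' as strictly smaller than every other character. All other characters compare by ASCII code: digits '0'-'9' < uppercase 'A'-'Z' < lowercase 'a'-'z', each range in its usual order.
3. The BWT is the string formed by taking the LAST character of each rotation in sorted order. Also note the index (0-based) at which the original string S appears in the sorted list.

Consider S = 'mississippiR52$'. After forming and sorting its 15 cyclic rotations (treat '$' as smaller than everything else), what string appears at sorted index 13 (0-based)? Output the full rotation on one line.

All 15 rotations (rotation i = S[i:]+S[:i]):
  rot[0] = mississippiR52$
  rot[1] = ississippiR52$m
  rot[2] = ssissippiR52$mi
  rot[3] = sissippiR52$mis
  rot[4] = issippiR52$miss
  rot[5] = ssippiR52$missi
  rot[6] = sippiR52$missis
  rot[7] = ippiR52$mississ
  rot[8] = ppiR52$mississi
  rot[9] = piR52$mississip
  rot[10] = iR52$mississipp
  rot[11] = R52$mississippi
  rot[12] = 52$mississippiR
  rot[13] = 2$mississippiR5
  rot[14] = $mississippiR52
Sorted (with $ < everything):
  sorted[0] = $mississippiR52
  sorted[1] = 2$mississippiR5
  sorted[2] = 52$mississippiR
  sorted[3] = R52$mississippi
  sorted[4] = iR52$mississipp
  sorted[5] = ippiR52$mississ
  sorted[6] = issippiR52$miss
  sorted[7] = ississippiR52$m
  sorted[8] = mississippiR52$
  sorted[9] = piR52$mississip
  sorted[10] = ppiR52$mississi
  sorted[11] = sippiR52$missis
  sorted[12] = sissippiR52$mis
  sorted[13] = ssippiR52$missi
  sorted[14] = ssissippiR52$mi
sorted[13] = ssippiR52$missi

Answer: ssippiR52$missi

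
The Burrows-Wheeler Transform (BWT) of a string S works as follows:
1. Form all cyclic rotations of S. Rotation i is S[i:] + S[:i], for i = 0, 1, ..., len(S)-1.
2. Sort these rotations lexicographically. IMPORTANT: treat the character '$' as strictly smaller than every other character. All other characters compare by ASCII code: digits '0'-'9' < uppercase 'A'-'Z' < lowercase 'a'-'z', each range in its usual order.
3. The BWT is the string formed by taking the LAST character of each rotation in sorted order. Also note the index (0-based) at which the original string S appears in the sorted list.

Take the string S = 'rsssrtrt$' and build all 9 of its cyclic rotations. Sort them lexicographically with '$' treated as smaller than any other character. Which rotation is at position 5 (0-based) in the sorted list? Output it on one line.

All 9 rotations (rotation i = S[i:]+S[:i]):
  rot[0] = rsssrtrt$
  rot[1] = sssrtrt$r
  rot[2] = ssrtrt$rs
  rot[3] = srtrt$rss
  rot[4] = rtrt$rsss
  rot[5] = trt$rsssr
  rot[6] = rt$rsssrt
  rot[7] = t$rsssrtr
  rot[8] = $rsssrtrt
Sorted (with $ < everything):
  sorted[0] = $rsssrtrt
  sorted[1] = rsssrtrt$
  sorted[2] = rt$rsssrt
  sorted[3] = rtrt$rsss
  sorted[4] = srtrt$rss
  sorted[5] = ssrtrt$rs
  sorted[6] = sssrtrt$r
  sorted[7] = t$rsssrtr
  sorted[8] = trt$rsssr
sorted[5] = ssrtrt$rs

Answer: ssrtrt$rs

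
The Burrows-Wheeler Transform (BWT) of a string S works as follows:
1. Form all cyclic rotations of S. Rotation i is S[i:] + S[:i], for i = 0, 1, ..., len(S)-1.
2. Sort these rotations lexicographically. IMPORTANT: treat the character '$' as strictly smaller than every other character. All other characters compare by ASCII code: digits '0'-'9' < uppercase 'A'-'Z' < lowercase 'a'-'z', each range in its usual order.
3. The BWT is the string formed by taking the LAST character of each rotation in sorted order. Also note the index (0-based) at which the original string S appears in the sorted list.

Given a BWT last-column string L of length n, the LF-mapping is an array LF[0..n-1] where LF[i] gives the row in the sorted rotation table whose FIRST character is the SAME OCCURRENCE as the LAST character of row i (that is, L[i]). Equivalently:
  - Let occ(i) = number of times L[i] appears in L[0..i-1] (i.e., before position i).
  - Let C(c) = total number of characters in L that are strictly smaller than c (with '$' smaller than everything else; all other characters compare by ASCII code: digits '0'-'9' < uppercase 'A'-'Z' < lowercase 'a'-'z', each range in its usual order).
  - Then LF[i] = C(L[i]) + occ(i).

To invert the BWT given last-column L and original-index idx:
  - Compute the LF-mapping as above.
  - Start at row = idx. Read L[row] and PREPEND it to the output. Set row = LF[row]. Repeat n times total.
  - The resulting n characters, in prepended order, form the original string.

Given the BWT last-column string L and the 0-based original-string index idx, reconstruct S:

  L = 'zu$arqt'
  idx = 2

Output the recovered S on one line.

Answer: quartz$

Derivation:
LF mapping: 6 5 0 1 3 2 4
Walk LF starting at row 2, prepending L[row]:
  step 1: row=2, L[2]='$', prepend. Next row=LF[2]=0
  step 2: row=0, L[0]='z', prepend. Next row=LF[0]=6
  step 3: row=6, L[6]='t', prepend. Next row=LF[6]=4
  step 4: row=4, L[4]='r', prepend. Next row=LF[4]=3
  step 5: row=3, L[3]='a', prepend. Next row=LF[3]=1
  step 6: row=1, L[1]='u', prepend. Next row=LF[1]=5
  step 7: row=5, L[5]='q', prepend. Next row=LF[5]=2
Reversed output: quartz$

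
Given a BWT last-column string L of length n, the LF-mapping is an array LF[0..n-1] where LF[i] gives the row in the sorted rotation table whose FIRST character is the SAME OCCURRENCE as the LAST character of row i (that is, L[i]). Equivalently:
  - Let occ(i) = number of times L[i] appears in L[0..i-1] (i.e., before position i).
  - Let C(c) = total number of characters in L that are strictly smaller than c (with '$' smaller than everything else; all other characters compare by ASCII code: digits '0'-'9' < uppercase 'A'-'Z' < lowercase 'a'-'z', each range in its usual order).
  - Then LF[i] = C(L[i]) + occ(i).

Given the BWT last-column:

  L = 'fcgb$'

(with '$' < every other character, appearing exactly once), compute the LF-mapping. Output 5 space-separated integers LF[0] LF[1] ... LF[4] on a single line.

Answer: 3 2 4 1 0

Derivation:
Char counts: '$':1, 'b':1, 'c':1, 'f':1, 'g':1
C (first-col start): C('$')=0, C('b')=1, C('c')=2, C('f')=3, C('g')=4
L[0]='f': occ=0, LF[0]=C('f')+0=3+0=3
L[1]='c': occ=0, LF[1]=C('c')+0=2+0=2
L[2]='g': occ=0, LF[2]=C('g')+0=4+0=4
L[3]='b': occ=0, LF[3]=C('b')+0=1+0=1
L[4]='$': occ=0, LF[4]=C('$')+0=0+0=0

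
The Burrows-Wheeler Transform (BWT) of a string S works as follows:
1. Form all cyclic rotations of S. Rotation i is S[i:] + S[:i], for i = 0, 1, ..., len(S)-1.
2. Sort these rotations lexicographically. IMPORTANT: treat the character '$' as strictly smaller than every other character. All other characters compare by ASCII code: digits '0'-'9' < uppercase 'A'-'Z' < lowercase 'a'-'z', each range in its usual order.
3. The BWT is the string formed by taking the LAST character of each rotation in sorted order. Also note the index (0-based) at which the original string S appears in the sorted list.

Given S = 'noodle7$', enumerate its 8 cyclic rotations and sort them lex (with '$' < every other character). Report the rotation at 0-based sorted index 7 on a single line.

All 8 rotations (rotation i = S[i:]+S[:i]):
  rot[0] = noodle7$
  rot[1] = oodle7$n
  rot[2] = odle7$no
  rot[3] = dle7$noo
  rot[4] = le7$nood
  rot[5] = e7$noodl
  rot[6] = 7$noodle
  rot[7] = $noodle7
Sorted (with $ < everything):
  sorted[0] = $noodle7
  sorted[1] = 7$noodle
  sorted[2] = dle7$noo
  sorted[3] = e7$noodl
  sorted[4] = le7$nood
  sorted[5] = noodle7$
  sorted[6] = odle7$no
  sorted[7] = oodle7$n
sorted[7] = oodle7$n

Answer: oodle7$n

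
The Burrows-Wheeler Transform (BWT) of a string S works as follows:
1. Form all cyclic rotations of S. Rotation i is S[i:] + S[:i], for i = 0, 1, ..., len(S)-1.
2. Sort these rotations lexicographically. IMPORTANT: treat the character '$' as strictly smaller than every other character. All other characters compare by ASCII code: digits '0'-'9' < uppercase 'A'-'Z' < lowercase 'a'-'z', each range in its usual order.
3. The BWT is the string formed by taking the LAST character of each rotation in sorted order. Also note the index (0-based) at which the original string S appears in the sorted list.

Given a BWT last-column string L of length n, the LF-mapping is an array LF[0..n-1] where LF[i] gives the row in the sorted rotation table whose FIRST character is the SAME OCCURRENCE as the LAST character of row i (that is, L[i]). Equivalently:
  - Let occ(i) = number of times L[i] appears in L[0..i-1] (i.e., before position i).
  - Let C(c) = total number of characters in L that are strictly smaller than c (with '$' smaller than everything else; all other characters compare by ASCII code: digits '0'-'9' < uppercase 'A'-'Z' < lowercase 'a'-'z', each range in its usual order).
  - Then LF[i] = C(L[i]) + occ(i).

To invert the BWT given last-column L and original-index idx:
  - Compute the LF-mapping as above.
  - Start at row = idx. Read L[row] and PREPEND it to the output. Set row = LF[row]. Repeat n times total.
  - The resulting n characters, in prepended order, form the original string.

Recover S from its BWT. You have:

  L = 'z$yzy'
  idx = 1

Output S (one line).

LF mapping: 3 0 1 4 2
Walk LF starting at row 1, prepending L[row]:
  step 1: row=1, L[1]='$', prepend. Next row=LF[1]=0
  step 2: row=0, L[0]='z', prepend. Next row=LF[0]=3
  step 3: row=3, L[3]='z', prepend. Next row=LF[3]=4
  step 4: row=4, L[4]='y', prepend. Next row=LF[4]=2
  step 5: row=2, L[2]='y', prepend. Next row=LF[2]=1
Reversed output: yyzz$

Answer: yyzz$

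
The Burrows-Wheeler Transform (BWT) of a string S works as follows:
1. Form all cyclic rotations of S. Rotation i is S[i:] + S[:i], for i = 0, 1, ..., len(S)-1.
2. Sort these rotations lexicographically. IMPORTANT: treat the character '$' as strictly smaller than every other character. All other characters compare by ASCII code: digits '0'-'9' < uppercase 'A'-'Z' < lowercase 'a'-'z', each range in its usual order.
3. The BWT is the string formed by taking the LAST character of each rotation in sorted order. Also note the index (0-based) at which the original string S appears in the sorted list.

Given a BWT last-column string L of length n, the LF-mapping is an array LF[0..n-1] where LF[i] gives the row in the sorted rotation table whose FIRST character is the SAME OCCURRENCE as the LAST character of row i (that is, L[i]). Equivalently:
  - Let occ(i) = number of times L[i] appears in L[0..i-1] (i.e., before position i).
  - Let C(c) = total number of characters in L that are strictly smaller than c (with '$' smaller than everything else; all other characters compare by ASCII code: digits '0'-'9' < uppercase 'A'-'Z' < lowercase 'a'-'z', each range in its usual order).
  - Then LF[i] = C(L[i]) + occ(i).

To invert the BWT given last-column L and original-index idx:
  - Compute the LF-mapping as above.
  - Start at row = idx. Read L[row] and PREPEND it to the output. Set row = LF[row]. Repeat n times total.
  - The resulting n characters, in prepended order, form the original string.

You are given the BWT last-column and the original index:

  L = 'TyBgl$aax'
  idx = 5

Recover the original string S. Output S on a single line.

Answer: galaxyBT$

Derivation:
LF mapping: 2 8 1 5 6 0 3 4 7
Walk LF starting at row 5, prepending L[row]:
  step 1: row=5, L[5]='$', prepend. Next row=LF[5]=0
  step 2: row=0, L[0]='T', prepend. Next row=LF[0]=2
  step 3: row=2, L[2]='B', prepend. Next row=LF[2]=1
  step 4: row=1, L[1]='y', prepend. Next row=LF[1]=8
  step 5: row=8, L[8]='x', prepend. Next row=LF[8]=7
  step 6: row=7, L[7]='a', prepend. Next row=LF[7]=4
  step 7: row=4, L[4]='l', prepend. Next row=LF[4]=6
  step 8: row=6, L[6]='a', prepend. Next row=LF[6]=3
  step 9: row=3, L[3]='g', prepend. Next row=LF[3]=5
Reversed output: galaxyBT$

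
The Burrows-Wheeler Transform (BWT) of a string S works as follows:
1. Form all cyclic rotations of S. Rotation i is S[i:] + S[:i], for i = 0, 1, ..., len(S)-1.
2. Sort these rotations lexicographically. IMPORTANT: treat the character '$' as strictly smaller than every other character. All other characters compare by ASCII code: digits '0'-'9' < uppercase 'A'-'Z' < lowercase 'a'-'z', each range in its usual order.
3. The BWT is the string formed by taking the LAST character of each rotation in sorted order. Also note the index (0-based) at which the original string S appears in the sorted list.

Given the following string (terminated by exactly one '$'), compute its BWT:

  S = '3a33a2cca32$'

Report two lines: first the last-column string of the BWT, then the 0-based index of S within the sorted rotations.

Answer: 23aaa3$3c3c2
6

Derivation:
All 12 rotations (rotation i = S[i:]+S[:i]):
  rot[0] = 3a33a2cca32$
  rot[1] = a33a2cca32$3
  rot[2] = 33a2cca32$3a
  rot[3] = 3a2cca32$3a3
  rot[4] = a2cca32$3a33
  rot[5] = 2cca32$3a33a
  rot[6] = cca32$3a33a2
  rot[7] = ca32$3a33a2c
  rot[8] = a32$3a33a2cc
  rot[9] = 32$3a33a2cca
  rot[10] = 2$3a33a2cca3
  rot[11] = $3a33a2cca32
Sorted (with $ < everything):
  sorted[0] = $3a33a2cca32  (last char: '2')
  sorted[1] = 2$3a33a2cca3  (last char: '3')
  sorted[2] = 2cca32$3a33a  (last char: 'a')
  sorted[3] = 32$3a33a2cca  (last char: 'a')
  sorted[4] = 33a2cca32$3a  (last char: 'a')
  sorted[5] = 3a2cca32$3a3  (last char: '3')
  sorted[6] = 3a33a2cca32$  (last char: '$')
  sorted[7] = a2cca32$3a33  (last char: '3')
  sorted[8] = a32$3a33a2cc  (last char: 'c')
  sorted[9] = a33a2cca32$3  (last char: '3')
  sorted[10] = ca32$3a33a2c  (last char: 'c')
  sorted[11] = cca32$3a33a2  (last char: '2')
Last column: 23aaa3$3c3c2
Original string S is at sorted index 6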